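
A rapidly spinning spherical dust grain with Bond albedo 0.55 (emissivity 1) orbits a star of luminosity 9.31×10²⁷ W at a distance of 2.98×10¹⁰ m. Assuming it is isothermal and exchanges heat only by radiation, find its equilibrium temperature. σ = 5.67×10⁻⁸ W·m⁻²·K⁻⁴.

First find the stellar flux at distance d: S = L/(4πd²) = 9.31×10²⁷/(4π·(2.98×10¹⁰)²) = 8.343×10⁵ W/m².
For an isothermal sphere, absorbed (1−a)S·πr² = emitted σ·4πr²·T⁴, so T⁴ = (1−a)S/(4σ).
T⁴ = 0.450·8.343×10⁵/(4·5.67×10⁻⁸) = 1.655×10¹² K⁴.

T ≈ 1130 K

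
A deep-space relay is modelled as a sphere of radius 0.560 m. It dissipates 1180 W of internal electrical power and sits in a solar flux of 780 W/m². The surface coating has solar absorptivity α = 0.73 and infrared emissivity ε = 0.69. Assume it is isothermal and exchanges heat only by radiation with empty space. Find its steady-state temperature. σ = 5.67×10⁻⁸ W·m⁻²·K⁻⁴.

At steady state, absorbed solar power + internal power = radiated power.
Absorbed: α·S·A_cross = 0.73·780·0.9852 = 561.0 W (cross-section πr²).
Total input = 561.0 + 1180 = 1741 W.
Radiated: εσ·A_surf·T⁴ with A_surf = 4πr² = 3.941 m².
T⁴ = 1741/(0.69·5.67×10⁻⁸·3.941) = 1.129×10¹⁰ K⁴.

T ≈ 326 K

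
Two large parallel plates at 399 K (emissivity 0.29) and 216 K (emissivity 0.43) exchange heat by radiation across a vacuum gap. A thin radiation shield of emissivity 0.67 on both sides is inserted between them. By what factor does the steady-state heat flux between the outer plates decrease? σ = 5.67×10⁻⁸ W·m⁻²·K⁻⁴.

factor ≈ 1.42

Without shield: q₀ = σΔ(T⁴)/(1/ε₁+1/ε₂−1) with denominator 4.774.
With shield the two gaps are in series; the resistances add: (1/ε₁+1/ε_s−1)+(1/ε_s+1/ε₂−1) = 3.941+2.818 = 6.759.
Heat-flux ratio q₀/q = 6.759/4.774.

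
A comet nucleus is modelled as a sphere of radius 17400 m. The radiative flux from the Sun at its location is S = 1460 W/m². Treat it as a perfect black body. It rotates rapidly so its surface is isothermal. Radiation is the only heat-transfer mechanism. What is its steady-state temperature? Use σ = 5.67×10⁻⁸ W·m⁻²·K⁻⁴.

T ≈ 283 K

At equilibrium, absorbed power = emitted power.
Absorbing cross-section = πr² = 9.511×10⁸ m²; emitting surface = 4πr² = 3.805×10⁹ m² (ratio 4).
S·A_cross = εσ·A_surf·T⁴  ⇒  T⁴ = S/(4σ).
T⁴ = 1.00·1460/(4·5.67×10⁻⁸) = 6.437×10⁹ K⁴.
T = (6.437×10⁹)^(1/4).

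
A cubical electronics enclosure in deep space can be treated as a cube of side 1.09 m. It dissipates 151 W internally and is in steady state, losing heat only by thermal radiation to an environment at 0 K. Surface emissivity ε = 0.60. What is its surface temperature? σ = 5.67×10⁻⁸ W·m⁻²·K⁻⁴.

Steady state: internal power = radiated power, P = εσA T⁴.
Radiating area A = 6L² = 7.129 m².
T⁴ = P/(εσA) = 151/(0.60·5.67×10⁻⁸·7.129) = 6.226×10⁸ K⁴.
T = (6.226×10⁸)^(1/4).

T ≈ 158 K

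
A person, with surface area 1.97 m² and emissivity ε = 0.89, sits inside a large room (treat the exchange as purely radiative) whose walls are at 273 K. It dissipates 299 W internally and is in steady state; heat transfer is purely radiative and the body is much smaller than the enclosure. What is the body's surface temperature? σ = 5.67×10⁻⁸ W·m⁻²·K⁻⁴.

For a small grey body in a large enclosure, net radiated power = εσA(T⁴ − T_w⁴).
Steady state: P = εσA(T⁴ − T_w⁴) with A = 1.97 m².
T⁴ = P/(εσA) + T_w⁴ = 299/(0.89·5.67×10⁻⁸·1.970) + (273)⁴
    = 3.008×10⁹ + 5.555×10⁹ = 8.562×10⁹ K⁴.

T ≈ 304 K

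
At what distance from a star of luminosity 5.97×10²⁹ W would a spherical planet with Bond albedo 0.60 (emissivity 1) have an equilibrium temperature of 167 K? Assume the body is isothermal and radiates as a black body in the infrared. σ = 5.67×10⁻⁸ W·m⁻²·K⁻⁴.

d ≈ 1.04×10¹³ m

For an isothermal black-emitting sphere, (1−a)S·πr² = σ·4πr²·T⁴ ⇒ S = 4σT⁴/(1−a).
S = 4·5.67×10⁻⁸·(167)⁴/0.400 = 441.0 W/m².
Flux falls as S = L/(4πd²), so d = √(L/(4πS)) = √(5.97×10²⁹/(4π·441.0)).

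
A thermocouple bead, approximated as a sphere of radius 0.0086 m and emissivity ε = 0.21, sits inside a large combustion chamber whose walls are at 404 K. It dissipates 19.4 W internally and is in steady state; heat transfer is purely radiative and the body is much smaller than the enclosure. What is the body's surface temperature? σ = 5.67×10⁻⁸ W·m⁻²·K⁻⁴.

For a small grey body in a large enclosure, net radiated power = εσA(T⁴ − T_w⁴).
Steady state: P = εσA(T⁴ − T_w⁴) with A = 4πr² = 9.294×10⁻⁴ m².
T⁴ = P/(εσA) + T_w⁴ = 19.4/(0.21·5.67×10⁻⁸·9.294×10⁻⁴) + (404)⁴
    = 1.753×10¹² + 2.664×10¹⁰ = 1.780×10¹² K⁴.

T ≈ 1160 K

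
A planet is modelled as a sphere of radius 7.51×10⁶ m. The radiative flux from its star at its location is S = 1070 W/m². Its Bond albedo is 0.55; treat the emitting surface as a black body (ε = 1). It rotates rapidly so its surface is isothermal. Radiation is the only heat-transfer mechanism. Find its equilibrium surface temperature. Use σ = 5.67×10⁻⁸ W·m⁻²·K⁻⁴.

T ≈ 215 K

At equilibrium, absorbed power = emitted power.
Absorbing cross-section = πr² = 1.772×10¹⁴ m²; emitting surface = 4πr² = 7.087×10¹⁴ m² (ratio 4).
(1−a)S·A_cross = εσ·A_surf·T⁴  ⇒  T⁴ = (1−a)S/(4σ).
T⁴ = 0.450·1070/(4·5.67×10⁻⁸) = 2.123×10⁹ K⁴.
T = (2.123×10⁹)^(1/4).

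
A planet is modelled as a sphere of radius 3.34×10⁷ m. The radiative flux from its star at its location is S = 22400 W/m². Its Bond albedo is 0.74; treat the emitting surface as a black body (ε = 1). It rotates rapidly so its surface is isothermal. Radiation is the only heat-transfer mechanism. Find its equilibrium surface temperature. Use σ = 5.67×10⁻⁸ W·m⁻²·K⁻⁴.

At equilibrium, absorbed power = emitted power.
Absorbing cross-section = πr² = 3.505×10¹⁵ m²; emitting surface = 4πr² = 1.402×10¹⁶ m² (ratio 4).
(1−a)S·A_cross = εσ·A_surf·T⁴  ⇒  T⁴ = (1−a)S/(4σ).
T⁴ = 0.260·22400/(4·5.67×10⁻⁸) = 2.568×10¹⁰ K⁴.
T = (2.568×10¹⁰)^(1/4).

T ≈ 400 K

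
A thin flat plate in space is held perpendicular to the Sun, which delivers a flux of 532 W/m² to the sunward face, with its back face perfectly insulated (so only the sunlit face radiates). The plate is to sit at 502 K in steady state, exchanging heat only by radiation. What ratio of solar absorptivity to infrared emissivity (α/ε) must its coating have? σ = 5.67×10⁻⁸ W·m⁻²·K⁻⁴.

Balance: αS·A = εσ·1A·T⁴ ⇒ α/ε = σT⁴/S.
α/ε = 5.67×10⁻⁸·(502)⁴/532 = 5.67×10⁻⁸·6.351×10¹⁰/532.

α/ε ≈ 6.77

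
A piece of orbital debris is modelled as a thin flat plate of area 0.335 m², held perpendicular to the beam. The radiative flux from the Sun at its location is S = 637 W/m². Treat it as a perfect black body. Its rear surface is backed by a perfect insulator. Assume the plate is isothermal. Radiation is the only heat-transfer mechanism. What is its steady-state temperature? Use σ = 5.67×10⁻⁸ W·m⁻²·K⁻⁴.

At equilibrium, absorbed power = emitted power.
Absorbing cross-section = A = 0.3350 m²; emitting surface = A = 0.3350 m² (ratio 1).
S·A_cross = εσ·A_surf·T⁴  ⇒  T⁴ = S/(1σ).
T⁴ = 1.00·637/(1·5.67×10⁻⁸) = 1.123×10¹⁰ K⁴.
T = (1.123×10¹⁰)^(1/4).

T ≈ 326 K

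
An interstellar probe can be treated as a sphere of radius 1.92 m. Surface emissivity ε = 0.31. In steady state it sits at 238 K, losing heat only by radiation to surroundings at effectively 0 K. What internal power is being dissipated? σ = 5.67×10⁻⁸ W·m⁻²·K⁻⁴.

P ≈ 2610 W

Steady state: P = εσA T⁴.
A = 4πr² = 46.32 m²; T⁴ = (238)⁴ = 3.209×10⁹ K⁴.
P = 0.31 × 5.67×10⁻⁸ × 46.32 × 3.209×10⁹.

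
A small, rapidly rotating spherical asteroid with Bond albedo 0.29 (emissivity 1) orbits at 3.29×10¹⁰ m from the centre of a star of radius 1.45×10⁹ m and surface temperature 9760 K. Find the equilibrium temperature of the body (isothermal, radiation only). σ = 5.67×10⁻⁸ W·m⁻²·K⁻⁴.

T ≈ 1330 K

The star's surface emits σT_*⁴; at distance d the flux is S = σT_*⁴(R_*/d)².
S = 5.67×10⁻⁸·(9760)⁴·(1.45×10⁹/3.29×10¹⁰)² = 9.994×10⁵ W/m².
For an isothermal sphere T⁴ = (1−a)S/(4σ) = 3.129×10¹² K⁴.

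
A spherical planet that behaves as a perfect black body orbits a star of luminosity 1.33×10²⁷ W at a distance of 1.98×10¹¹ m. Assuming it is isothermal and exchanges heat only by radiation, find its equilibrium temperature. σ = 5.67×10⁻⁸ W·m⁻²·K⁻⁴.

T ≈ 330 K

First find the stellar flux at distance d: S = L/(4πd²) = 1.33×10²⁷/(4π·(1.98×10¹¹)²) = 2700 W/m².
For an isothermal sphere, absorbed (1−a)S·πr² = emitted σ·4πr²·T⁴, so T⁴ = (1−a)S/(4σ).
T⁴ = 1.00·2700/(4·5.67×10⁻⁸) = 1.190×10¹⁰ K⁴.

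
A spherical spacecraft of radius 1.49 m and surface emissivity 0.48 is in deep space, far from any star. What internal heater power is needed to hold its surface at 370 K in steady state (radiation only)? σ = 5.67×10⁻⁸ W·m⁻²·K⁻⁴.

P ≈ 14200 W

P = εσ·4πr²·T⁴.
4πr² = 27.90 m²; T⁴ = 1.874×10¹⁰ K⁴.
P = 0.48·5.67×10⁻⁸·27.90·1.874×10¹⁰.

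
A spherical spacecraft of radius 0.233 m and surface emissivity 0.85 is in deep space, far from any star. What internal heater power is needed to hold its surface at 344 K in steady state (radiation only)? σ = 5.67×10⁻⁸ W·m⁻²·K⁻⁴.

P = εσ·4πr²·T⁴.
4πr² = 0.6822 m²; T⁴ = 1.400×10¹⁰ K⁴.
P = 0.85·5.67×10⁻⁸·0.6822·1.400×10¹⁰.

P ≈ 460 W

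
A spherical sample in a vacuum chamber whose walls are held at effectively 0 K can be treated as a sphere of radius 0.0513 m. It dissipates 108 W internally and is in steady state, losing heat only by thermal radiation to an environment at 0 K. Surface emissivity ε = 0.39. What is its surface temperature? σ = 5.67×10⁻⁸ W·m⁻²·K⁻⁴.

Steady state: internal power = radiated power, P = εσA T⁴.
Radiating area A = 4πr² = 0.03307 m².
T⁴ = P/(εσA) = 108/(0.39·5.67×10⁻⁸·0.03307) = 1.477×10¹¹ K⁴.
T = (1.477×10¹¹)^(1/4).

T ≈ 620 K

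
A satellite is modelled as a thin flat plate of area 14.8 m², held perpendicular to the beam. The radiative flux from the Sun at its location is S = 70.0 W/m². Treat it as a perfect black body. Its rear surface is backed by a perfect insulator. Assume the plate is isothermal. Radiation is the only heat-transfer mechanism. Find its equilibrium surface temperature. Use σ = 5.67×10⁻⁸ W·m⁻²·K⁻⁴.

At equilibrium, absorbed power = emitted power.
Absorbing cross-section = A = 14.80 m²; emitting surface = A = 14.80 m² (ratio 1).
S·A_cross = εσ·A_surf·T⁴  ⇒  T⁴ = S/(1σ).
T⁴ = 1.00·70.0/(1·5.67×10⁻⁸) = 1.235×10⁹ K⁴.
T = (1.235×10⁹)^(1/4).

T ≈ 187 K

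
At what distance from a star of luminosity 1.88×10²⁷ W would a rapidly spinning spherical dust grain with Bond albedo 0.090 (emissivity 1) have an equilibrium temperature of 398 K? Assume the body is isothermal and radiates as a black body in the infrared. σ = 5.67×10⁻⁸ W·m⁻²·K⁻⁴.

For an isothermal black-emitting sphere, (1−a)S·πr² = σ·4πr²·T⁴ ⇒ S = 4σT⁴/(1−a).
S = 4·5.67×10⁻⁸·(398)⁴/0.910 = 6254 W/m².
Flux falls as S = L/(4πd²), so d = √(L/(4πS)) = √(1.88×10²⁷/(4π·6254)).

d ≈ 1.55×10¹¹ m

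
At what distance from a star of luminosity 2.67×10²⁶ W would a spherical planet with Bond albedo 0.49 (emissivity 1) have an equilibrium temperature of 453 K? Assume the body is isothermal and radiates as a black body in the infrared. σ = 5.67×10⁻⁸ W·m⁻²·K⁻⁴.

d ≈ 3.37×10¹⁰ m

For an isothermal black-emitting sphere, (1−a)S·πr² = σ·4πr²·T⁴ ⇒ S = 4σT⁴/(1−a).
S = 4·5.67×10⁻⁸·(453)⁴/0.510 = 18730 W/m².
Flux falls as S = L/(4πd²), so d = √(L/(4πS)) = √(2.67×10²⁶/(4π·18730)).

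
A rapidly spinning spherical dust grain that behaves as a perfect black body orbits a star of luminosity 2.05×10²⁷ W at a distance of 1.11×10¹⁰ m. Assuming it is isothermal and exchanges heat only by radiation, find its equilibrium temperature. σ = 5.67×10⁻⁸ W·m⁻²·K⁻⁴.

First find the stellar flux at distance d: S = L/(4πd²) = 2.05×10²⁷/(4π·(1.11×10¹⁰)²) = 1.324×10⁶ W/m².
For an isothermal sphere, absorbed (1−a)S·πr² = emitted σ·4πr²·T⁴, so T⁴ = (1−a)S/(4σ).
T⁴ = 1.00·1.324×10⁶/(4·5.67×10⁻⁸) = 5.838×10¹² K⁴.

T ≈ 1550 K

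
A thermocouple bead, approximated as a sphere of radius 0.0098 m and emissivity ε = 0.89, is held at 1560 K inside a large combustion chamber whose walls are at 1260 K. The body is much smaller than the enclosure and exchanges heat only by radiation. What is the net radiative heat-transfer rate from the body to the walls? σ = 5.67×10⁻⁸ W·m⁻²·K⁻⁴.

For a small grey body in a large enclosure: P_net = εσA(T_body⁴ − T_wall⁴).
A = 4πr² = 0.001207 m²; T_body⁴ − T_wall⁴ = 5.922×10¹² − 2.520×10¹² = 3.402×10¹² K⁴.
|P_net| = 0.89·5.67×10⁻⁸·0.001207·3.402×10¹².

P_net ≈ 207 W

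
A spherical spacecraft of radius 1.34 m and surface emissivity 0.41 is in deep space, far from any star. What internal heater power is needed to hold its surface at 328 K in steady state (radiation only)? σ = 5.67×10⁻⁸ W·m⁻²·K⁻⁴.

P = εσ·4πr²·T⁴.
4πr² = 22.56 m²; T⁴ = 1.157×10¹⁰ K⁴.
P = 0.41·5.67×10⁻⁸·22.56·1.157×10¹⁰.

P ≈ 6070 W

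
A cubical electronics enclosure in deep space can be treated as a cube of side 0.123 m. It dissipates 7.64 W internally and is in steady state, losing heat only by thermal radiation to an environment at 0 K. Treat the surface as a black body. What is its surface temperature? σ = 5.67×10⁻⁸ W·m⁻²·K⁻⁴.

Steady state: internal power = radiated power, P = εσA T⁴.
Radiating area A = 6L² = 0.09077 m².
T⁴ = P/(εσA) = 7.64/(1.0·5.67×10⁻⁸·0.09077) = 1.484×10⁹ K⁴.
T = (1.484×10⁹)^(1/4).

T ≈ 196 K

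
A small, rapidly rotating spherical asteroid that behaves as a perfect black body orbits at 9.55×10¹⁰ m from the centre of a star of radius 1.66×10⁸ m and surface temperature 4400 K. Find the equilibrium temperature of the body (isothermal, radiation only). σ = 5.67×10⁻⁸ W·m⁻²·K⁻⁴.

The star's surface emits σT_*⁴; at distance d the flux is S = σT_*⁴(R_*/d)².
S = 5.67×10⁻⁸·(4400)⁴·(1.66×10⁸/9.55×10¹⁰)² = 64.21 W/m².
For an isothermal sphere T⁴ = (1−a)S/(4σ) = 2.831×10⁸ K⁴.

T ≈ 130 K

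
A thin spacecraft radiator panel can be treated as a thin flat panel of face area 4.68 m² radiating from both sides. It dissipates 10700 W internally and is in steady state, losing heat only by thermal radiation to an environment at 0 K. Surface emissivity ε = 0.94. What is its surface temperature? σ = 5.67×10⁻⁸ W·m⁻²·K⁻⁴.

T ≈ 383 K

Steady state: internal power = radiated power, P = εσA T⁴.
Radiating area A = 2·4.68 = 9.360 m².
T⁴ = P/(εσA) = 10700/(0.94·5.67×10⁻⁸·9.360) = 2.145×10¹⁰ K⁴.
T = (2.145×10¹⁰)^(1/4).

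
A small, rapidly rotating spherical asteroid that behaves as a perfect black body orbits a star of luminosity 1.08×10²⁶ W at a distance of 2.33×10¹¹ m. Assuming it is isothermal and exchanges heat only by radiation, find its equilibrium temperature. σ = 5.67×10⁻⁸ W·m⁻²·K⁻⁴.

First find the stellar flux at distance d: S = L/(4πd²) = 1.08×10²⁶/(4π·(2.33×10¹¹)²) = 158.3 W/m².
For an isothermal sphere, absorbed (1−a)S·πr² = emitted σ·4πr²·T⁴, so T⁴ = (1−a)S/(4σ).
T⁴ = 1.00·158.3/(4·5.67×10⁻⁸) = 6.980×10⁸ K⁴.

T ≈ 163 K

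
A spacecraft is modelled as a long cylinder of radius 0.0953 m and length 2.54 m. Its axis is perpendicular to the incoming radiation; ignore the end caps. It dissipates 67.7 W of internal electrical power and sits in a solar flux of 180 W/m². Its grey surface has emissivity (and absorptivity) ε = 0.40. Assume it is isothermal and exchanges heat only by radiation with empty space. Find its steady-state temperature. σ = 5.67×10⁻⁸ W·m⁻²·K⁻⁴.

T ≈ 234 K

At steady state, absorbed solar power + internal power = radiated power.
Absorbed: α·S·A_cross = 0.40·180·0.4841 = 34.86 W (cross-section 2rL).
Total input = 34.86 + 67.7 = 102.6 W.
Radiated: εσ·A_surf·T⁴ with A_surf = 2πrL = 1.521 m².
T⁴ = 102.6/(0.40·5.67×10⁻⁸·1.521) = 2.973×10⁹ K⁴.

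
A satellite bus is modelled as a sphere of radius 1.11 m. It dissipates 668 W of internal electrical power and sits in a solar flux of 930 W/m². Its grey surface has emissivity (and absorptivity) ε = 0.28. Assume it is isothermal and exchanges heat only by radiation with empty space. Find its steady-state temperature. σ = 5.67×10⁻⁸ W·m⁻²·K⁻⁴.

T ≈ 287 K

At steady state, absorbed solar power + internal power = radiated power.
Absorbed: α·S·A_cross = 0.28·930·3.871 = 1008 W (cross-section πr²).
Total input = 1008 + 668 = 1676 W.
Radiated: εσ·A_surf·T⁴ with A_surf = 4πr² = 15.48 m².
T⁴ = 1676/(0.28·5.67×10⁻⁸·15.48) = 6.818×10⁹ K⁴.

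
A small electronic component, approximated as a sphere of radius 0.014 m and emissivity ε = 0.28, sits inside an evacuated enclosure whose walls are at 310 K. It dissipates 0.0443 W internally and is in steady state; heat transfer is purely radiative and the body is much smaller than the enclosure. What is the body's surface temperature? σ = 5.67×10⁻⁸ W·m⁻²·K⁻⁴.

T ≈ 319 K

For a small grey body in a large enclosure, net radiated power = εσA(T⁴ − T_w⁴).
Steady state: P = εσA(T⁴ − T_w⁴) with A = 4πr² = 0.002463 m².
T⁴ = P/(εσA) + T_w⁴ = 0.0443/(0.28·5.67×10⁻⁸·0.002463) + (310)⁴
    = 1.133×10⁹ + 9.235×10⁹ = 1.037×10¹⁰ K⁴.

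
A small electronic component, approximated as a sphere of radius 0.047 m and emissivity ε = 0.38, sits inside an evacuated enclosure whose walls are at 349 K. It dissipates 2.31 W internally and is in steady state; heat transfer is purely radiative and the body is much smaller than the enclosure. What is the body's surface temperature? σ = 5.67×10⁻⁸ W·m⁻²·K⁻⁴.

For a small grey body in a large enclosure, net radiated power = εσA(T⁴ − T_w⁴).
Steady state: P = εσA(T⁴ − T_w⁴) with A = 4πr² = 0.02776 m².
T⁴ = P/(εσA) + T_w⁴ = 2.31/(0.38·5.67×10⁻⁸·0.02776) + (349)⁴
    = 3.862×10⁹ + 1.484×10¹⁰ = 1.870×10¹⁰ K⁴.

T ≈ 370 K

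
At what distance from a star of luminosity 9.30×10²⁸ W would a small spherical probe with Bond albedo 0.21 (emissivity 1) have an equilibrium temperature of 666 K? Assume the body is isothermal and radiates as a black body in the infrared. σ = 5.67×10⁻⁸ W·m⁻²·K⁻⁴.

For an isothermal black-emitting sphere, (1−a)S·πr² = σ·4πr²·T⁴ ⇒ S = 4σT⁴/(1−a).
S = 4·5.67×10⁻⁸·(666)⁴/0.790 = 56480 W/m².
Flux falls as S = L/(4πd²), so d = √(L/(4πS)) = √(9.30×10²⁸/(4π·56480)).

d ≈ 3.62×10¹¹ m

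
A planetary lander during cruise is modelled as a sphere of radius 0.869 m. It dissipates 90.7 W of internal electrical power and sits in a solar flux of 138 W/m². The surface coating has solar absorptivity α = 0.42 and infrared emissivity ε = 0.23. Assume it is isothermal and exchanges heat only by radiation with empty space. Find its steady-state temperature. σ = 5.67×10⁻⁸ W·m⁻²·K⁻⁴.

T ≈ 207 K

At steady state, absorbed solar power + internal power = radiated power.
Absorbed: α·S·A_cross = 0.42·138·2.372 = 137.5 W (cross-section πr²).
Total input = 137.5 + 90.7 = 228.2 W.
Radiated: εσ·A_surf·T⁴ with A_surf = 4πr² = 9.490 m².
T⁴ = 228.2/(0.23·5.67×10⁻⁸·9.490) = 1.844×10⁹ K⁴.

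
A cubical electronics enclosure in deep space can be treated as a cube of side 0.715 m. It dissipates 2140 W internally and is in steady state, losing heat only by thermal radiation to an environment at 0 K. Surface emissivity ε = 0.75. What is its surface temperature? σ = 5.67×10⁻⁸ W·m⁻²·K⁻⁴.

Steady state: internal power = radiated power, P = εσA T⁴.
Radiating area A = 6L² = 3.067 m².
T⁴ = P/(εσA) = 2140/(0.75·5.67×10⁻⁸·3.067) = 1.641×10¹⁰ K⁴.
T = (1.641×10¹⁰)^(1/4).

T ≈ 358 K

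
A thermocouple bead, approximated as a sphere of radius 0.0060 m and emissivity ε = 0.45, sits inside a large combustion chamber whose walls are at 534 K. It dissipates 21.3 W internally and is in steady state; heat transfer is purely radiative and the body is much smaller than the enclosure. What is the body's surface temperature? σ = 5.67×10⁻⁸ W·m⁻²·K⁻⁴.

T ≈ 1180 K

For a small grey body in a large enclosure, net radiated power = εσA(T⁴ − T_w⁴).
Steady state: P = εσA(T⁴ − T_w⁴) with A = 4πr² = 4.524×10⁻⁴ m².
T⁴ = P/(εσA) + T_w⁴ = 21.3/(0.45·5.67×10⁻⁸·4.524×10⁻⁴) + (534)⁴
    = 1.845×10¹² + 8.131×10¹⁰ = 1.927×10¹² K⁴.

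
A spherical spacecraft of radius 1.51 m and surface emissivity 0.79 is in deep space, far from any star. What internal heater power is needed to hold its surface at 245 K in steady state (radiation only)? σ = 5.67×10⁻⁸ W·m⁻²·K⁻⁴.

P = εσ·4πr²·T⁴.
4πr² = 28.65 m²; T⁴ = 3.603×10⁹ K⁴.
P = 0.79·5.67×10⁻⁸·28.65·3.603×10⁹.

P ≈ 4620 W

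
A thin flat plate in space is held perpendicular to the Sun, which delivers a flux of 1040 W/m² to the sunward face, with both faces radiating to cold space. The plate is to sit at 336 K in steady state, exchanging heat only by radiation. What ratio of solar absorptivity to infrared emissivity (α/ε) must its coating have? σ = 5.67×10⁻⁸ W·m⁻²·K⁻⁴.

α/ε ≈ 1.39

Balance: αS·A = εσ·2A·T⁴ ⇒ α/ε = 2σT⁴/S.
α/ε = 2·5.67×10⁻⁸·(336)⁴/1040 = 2·5.67×10⁻⁸·1.275×10¹⁰/1040.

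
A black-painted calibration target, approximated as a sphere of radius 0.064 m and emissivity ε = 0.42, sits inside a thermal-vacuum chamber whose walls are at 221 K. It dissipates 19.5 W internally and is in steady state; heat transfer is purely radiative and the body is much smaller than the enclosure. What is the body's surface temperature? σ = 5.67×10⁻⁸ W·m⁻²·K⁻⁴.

T ≈ 368 K

For a small grey body in a large enclosure, net radiated power = εσA(T⁴ − T_w⁴).
Steady state: P = εσA(T⁴ − T_w⁴) with A = 4πr² = 0.05147 m².
T⁴ = P/(εσA) + T_w⁴ = 19.5/(0.42·5.67×10⁻⁸·0.05147) + (221)⁴
    = 1.591×10¹⁰ + 2.385×10⁹ = 1.829×10¹⁰ K⁴.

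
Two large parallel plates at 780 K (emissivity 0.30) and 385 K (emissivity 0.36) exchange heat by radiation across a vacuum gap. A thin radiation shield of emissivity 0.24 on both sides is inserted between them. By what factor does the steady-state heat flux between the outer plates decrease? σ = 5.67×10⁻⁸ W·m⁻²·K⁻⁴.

Without shield: q₀ = σΔ(T⁴)/(1/ε₁+1/ε₂−1) with denominator 5.111.
With shield the two gaps are in series; the resistances add: (1/ε₁+1/ε_s−1)+(1/ε_s+1/ε₂−1) = 6.500+5.944 = 12.44.
Heat-flux ratio q₀/q = 12.44/5.111.

factor ≈ 2.43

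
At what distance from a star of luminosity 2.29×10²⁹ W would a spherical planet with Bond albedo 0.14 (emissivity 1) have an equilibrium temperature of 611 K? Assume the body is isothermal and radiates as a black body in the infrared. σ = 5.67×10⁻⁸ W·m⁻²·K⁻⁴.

For an isothermal black-emitting sphere, (1−a)S·πr² = σ·4πr²·T⁴ ⇒ S = 4σT⁴/(1−a).
S = 4·5.67×10⁻⁸·(611)⁴/0.860 = 36750 W/m².
Flux falls as S = L/(4πd²), so d = √(L/(4πS)) = √(2.29×10²⁹/(4π·36750)).

d ≈ 7.04×10¹¹ m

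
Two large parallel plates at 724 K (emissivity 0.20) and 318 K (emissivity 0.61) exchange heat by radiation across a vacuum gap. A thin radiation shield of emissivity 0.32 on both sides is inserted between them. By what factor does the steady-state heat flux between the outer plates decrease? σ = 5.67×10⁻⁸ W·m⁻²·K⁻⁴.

factor ≈ 1.93

Without shield: q₀ = σΔ(T⁴)/(1/ε₁+1/ε₂−1) with denominator 5.639.
With shield the two gaps are in series; the resistances add: (1/ε₁+1/ε_s−1)+(1/ε_s+1/ε₂−1) = 7.125+3.764 = 10.89.
Heat-flux ratio q₀/q = 10.89/5.639.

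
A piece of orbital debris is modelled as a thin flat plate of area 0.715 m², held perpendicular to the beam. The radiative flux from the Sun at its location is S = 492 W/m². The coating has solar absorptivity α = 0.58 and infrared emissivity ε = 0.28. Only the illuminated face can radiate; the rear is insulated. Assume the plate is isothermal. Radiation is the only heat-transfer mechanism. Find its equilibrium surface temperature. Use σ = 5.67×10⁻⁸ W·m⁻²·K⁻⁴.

T ≈ 366 K

At equilibrium, absorbed power = emitted power.
Absorbing cross-section = A = 0.7150 m²; emitting surface = A = 0.7150 m² (ratio 1).
αS·A_cross = εσ·A_surf·T⁴  ⇒  T⁴ = αS/(ε·1σ).
T⁴ = 0.580·492/(0.28·1·5.67×10⁻⁸) = 1.797×10¹⁰ K⁴.
T = (1.797×10¹⁰)^(1/4).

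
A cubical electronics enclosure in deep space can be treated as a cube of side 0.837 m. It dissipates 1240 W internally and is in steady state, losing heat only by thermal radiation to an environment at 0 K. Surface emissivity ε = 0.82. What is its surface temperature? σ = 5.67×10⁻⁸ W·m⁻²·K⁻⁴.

Steady state: internal power = radiated power, P = εσA T⁴.
Radiating area A = 6L² = 4.203 m².
T⁴ = P/(εσA) = 1240/(0.82·5.67×10⁻⁸·4.203) = 6.345×10⁹ K⁴.
T = (6.345×10⁹)^(1/4).

T ≈ 282 K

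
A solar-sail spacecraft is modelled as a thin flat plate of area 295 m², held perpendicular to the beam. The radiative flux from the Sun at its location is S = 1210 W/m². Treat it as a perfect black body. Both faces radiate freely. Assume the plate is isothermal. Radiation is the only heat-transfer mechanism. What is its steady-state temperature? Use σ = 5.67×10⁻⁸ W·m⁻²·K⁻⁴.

At equilibrium, absorbed power = emitted power.
Absorbing cross-section = A = 295.0 m²; emitting surface = 2A = 590.0 m² (ratio 2).
S·A_cross = εσ·A_surf·T⁴  ⇒  T⁴ = S/(2σ).
T⁴ = 1.00·1210/(2·5.67×10⁻⁸) = 1.067×10¹⁰ K⁴.
T = (1.067×10¹⁰)^(1/4).

T ≈ 321 K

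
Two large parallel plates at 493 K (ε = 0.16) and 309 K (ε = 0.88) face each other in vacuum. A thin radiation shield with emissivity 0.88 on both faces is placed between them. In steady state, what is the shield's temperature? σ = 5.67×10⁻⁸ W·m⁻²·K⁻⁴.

In steady state the net flux on the hot side equals that on the cold side.
σ(T₁⁴−T_s⁴)/D₁ = σ(T_s⁴−T₂⁴)/D₂, with D₁ = 1/ε₁+1/ε_s−1 = 6.386, D₂ = 1/ε_s+1/ε₂−1 = 1.273.
Solve for T_s⁴: T_s⁴ = (D₂·T₁⁴ + D₁·T₂⁴)/(D₁+D₂) = 1.742×10¹⁰ K⁴.

T_s ≈ 363 K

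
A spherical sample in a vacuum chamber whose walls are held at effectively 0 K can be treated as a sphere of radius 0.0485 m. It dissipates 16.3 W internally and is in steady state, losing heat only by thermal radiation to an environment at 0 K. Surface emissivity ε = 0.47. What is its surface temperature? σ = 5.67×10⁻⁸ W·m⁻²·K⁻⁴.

T ≈ 379 K

Steady state: internal power = radiated power, P = εσA T⁴.
Radiating area A = 4πr² = 0.02956 m².
T⁴ = P/(εσA) = 16.3/(0.47·5.67×10⁻⁸·0.02956) = 2.069×10¹⁰ K⁴.
T = (2.069×10¹⁰)^(1/4).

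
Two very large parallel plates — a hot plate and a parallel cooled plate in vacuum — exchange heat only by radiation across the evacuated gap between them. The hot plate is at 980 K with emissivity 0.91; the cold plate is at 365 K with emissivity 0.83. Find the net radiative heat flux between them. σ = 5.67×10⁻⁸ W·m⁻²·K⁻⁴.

q ≈ 39300 W/m²

For two infinite grey parallel plates, q = σ(T₁⁴ − T₂⁴)/(1/ε₁ + 1/ε₂ − 1).
T₁⁴ − T₂⁴ = 9.224×10¹¹ − 1.775×10¹⁰ = 9.046×10¹¹ K⁴.
1/ε₁ + 1/ε₂ − 1 = 1.099 + 1.205 − 1 = 1.304.
q = 5.67×10⁻⁸ × 9.046×10¹¹ / 1.304.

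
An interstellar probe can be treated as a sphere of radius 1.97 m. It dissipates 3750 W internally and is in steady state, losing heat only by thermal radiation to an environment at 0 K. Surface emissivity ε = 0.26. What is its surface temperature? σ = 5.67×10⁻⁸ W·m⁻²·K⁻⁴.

Steady state: internal power = radiated power, P = εσA T⁴.
Radiating area A = 4πr² = 48.77 m².
T⁴ = P/(εσA) = 3750/(0.26·5.67×10⁻⁸·48.77) = 5.216×10⁹ K⁴.
T = (5.216×10⁹)^(1/4).

T ≈ 269 K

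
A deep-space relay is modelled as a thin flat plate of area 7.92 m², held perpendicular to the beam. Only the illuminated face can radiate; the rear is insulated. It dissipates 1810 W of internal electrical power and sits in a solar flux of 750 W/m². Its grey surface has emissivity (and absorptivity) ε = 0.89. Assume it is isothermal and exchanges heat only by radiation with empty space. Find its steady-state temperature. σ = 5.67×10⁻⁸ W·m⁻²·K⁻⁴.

At steady state, absorbed solar power + internal power = radiated power.
Absorbed: α·S·A_cross = 0.89·750·7.920 = 5287 W (cross-section A).
Total input = 5287 + 1810 = 7097 W.
Radiated: εσ·A_surf·T⁴ with A_surf = A = 7.920 m².
T⁴ = 7097/(0.89·5.67×10⁻⁸·7.920) = 1.776×10¹⁰ K⁴.

T ≈ 365 K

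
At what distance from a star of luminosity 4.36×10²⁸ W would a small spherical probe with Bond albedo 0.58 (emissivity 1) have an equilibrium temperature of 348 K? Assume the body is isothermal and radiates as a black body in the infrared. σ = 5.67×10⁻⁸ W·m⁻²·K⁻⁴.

d ≈ 6.62×10¹¹ m

For an isothermal black-emitting sphere, (1−a)S·πr² = σ·4πr²·T⁴ ⇒ S = 4σT⁴/(1−a).
S = 4·5.67×10⁻⁸·(348)⁴/0.420 = 7920 W/m².
Flux falls as S = L/(4πd²), so d = √(L/(4πS)) = √(4.36×10²⁸/(4π·7920)).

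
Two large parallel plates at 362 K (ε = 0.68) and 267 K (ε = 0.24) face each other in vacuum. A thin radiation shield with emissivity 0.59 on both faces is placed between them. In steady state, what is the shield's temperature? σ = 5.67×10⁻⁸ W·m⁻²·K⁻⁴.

In steady state the net flux on the hot side equals that on the cold side.
σ(T₁⁴−T_s⁴)/D₁ = σ(T_s⁴−T₂⁴)/D₂, with D₁ = 1/ε₁+1/ε_s−1 = 2.166, D₂ = 1/ε_s+1/ε₂−1 = 4.862.
Solve for T_s⁴: T_s⁴ = (D₂·T₁⁴ + D₁·T₂⁴)/(D₁+D₂) = 1.345×10¹⁰ K⁴.

T_s ≈ 341 K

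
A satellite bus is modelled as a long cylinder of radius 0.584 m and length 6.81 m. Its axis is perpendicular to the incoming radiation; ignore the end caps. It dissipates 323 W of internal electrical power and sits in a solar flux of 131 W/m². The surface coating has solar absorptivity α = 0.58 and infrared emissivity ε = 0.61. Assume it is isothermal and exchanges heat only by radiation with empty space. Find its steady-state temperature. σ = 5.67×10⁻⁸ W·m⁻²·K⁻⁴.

T ≈ 181 K

At steady state, absorbed solar power + internal power = radiated power.
Absorbed: α·S·A_cross = 0.58·131·7.954 = 604.4 W (cross-section 2rL).
Total input = 604.4 + 323 = 927.4 W.
Radiated: εσ·A_surf·T⁴ with A_surf = 2πrL = 24.99 m².
T⁴ = 927.4/(0.61·5.67×10⁻⁸·24.99) = 1.073×10⁹ K⁴.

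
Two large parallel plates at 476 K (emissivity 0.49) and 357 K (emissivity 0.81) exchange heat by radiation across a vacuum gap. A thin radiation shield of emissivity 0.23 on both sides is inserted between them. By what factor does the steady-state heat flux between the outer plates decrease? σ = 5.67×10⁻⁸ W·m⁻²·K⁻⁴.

factor ≈ 4.38

Without shield: q₀ = σΔ(T⁴)/(1/ε₁+1/ε₂−1) with denominator 2.275.
With shield the two gaps are in series; the resistances add: (1/ε₁+1/ε_s−1)+(1/ε_s+1/ε₂−1) = 5.389+4.582 = 9.971.
Heat-flux ratio q₀/q = 9.971/2.275.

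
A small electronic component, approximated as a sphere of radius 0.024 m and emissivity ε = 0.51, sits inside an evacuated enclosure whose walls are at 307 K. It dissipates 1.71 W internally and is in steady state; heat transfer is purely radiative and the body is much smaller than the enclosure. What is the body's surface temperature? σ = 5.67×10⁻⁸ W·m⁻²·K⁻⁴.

For a small grey body in a large enclosure, net radiated power = εσA(T⁴ − T_w⁴).
Steady state: P = εσA(T⁴ − T_w⁴) with A = 4πr² = 0.007238 m².
T⁴ = P/(εσA) + T_w⁴ = 1.71/(0.51·5.67×10⁻⁸·0.007238) + (307)⁴
    = 8.170×10⁹ + 8.883×10⁹ = 1.705×10¹⁰ K⁴.

T ≈ 361 K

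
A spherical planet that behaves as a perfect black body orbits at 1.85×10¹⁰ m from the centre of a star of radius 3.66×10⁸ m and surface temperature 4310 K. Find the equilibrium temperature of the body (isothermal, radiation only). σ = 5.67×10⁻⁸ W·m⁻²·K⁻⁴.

T ≈ 429 K

The star's surface emits σT_*⁴; at distance d the flux is S = σT_*⁴(R_*/d)².
S = 5.67×10⁻⁸·(4310)⁴·(3.66×10⁸/1.85×10¹⁰)² = 7658 W/m².
For an isothermal sphere T⁴ = (1−a)S/(4σ) = 3.377×10¹⁰ K⁴.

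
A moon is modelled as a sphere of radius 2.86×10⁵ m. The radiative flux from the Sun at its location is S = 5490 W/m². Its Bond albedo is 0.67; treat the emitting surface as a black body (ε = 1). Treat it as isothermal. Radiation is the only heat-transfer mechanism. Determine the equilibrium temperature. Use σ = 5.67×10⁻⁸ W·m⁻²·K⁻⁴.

At equilibrium, absorbed power = emitted power.
Absorbing cross-section = πr² = 2.570×10¹¹ m²; emitting surface = 4πr² = 1.028×10¹² m² (ratio 4).
(1−a)S·A_cross = εσ·A_surf·T⁴  ⇒  T⁴ = (1−a)S/(4σ).
T⁴ = 0.330·5490/(4·5.67×10⁻⁸) = 7.988×10⁹ K⁴.
T = (7.988×10⁹)^(1/4).

T ≈ 299 K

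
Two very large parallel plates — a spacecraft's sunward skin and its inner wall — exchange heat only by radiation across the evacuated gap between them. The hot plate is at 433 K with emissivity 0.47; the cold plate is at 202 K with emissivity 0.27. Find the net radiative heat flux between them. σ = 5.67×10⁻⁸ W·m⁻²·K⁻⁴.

For two infinite grey parallel plates, q = σ(T₁⁴ − T₂⁴)/(1/ε₁ + 1/ε₂ − 1).
T₁⁴ − T₂⁴ = 3.515×10¹⁰ − 1.665×10⁹ = 3.349×10¹⁰ K⁴.
1/ε₁ + 1/ε₂ − 1 = 2.128 + 3.704 − 1 = 4.831.
q = 5.67×10⁻⁸ × 3.349×10¹⁰ / 4.831.

q ≈ 393 W/m²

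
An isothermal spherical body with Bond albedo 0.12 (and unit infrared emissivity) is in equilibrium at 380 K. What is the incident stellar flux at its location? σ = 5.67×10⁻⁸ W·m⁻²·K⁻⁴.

(1−a)S·πr² = σ·4πr²·T⁴ ⇒ S = 4σT⁴/(1−a).
S = 4·5.67×10⁻⁸·2.085×10¹⁰/0.880.

S ≈ 5370 W/m²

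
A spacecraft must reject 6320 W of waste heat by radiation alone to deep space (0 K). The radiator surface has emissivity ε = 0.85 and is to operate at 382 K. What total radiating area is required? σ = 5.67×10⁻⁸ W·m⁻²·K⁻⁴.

P = εσA T⁴ ⇒ A = P/(εσT⁴).
T⁴ = 2.129×10¹⁰ K⁴.
A = 6320/(0.85 × 5.67×10⁻⁸ × 2.129×10¹⁰).

A ≈ 6.16 m²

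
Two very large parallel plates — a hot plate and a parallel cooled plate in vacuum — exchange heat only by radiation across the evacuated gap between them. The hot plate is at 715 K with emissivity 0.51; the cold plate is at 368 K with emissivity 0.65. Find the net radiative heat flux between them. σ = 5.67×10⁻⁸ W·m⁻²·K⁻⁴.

For two infinite grey parallel plates, q = σ(T₁⁴ − T₂⁴)/(1/ε₁ + 1/ε₂ − 1).
T₁⁴ − T₂⁴ = 2.614×10¹¹ − 1.834×10¹⁰ = 2.430×10¹¹ K⁴.
1/ε₁ + 1/ε₂ − 1 = 1.961 + 1.538 − 1 = 2.499.
q = 5.67×10⁻⁸ × 2.430×10¹¹ / 2.499.

q ≈ 5510 W/m²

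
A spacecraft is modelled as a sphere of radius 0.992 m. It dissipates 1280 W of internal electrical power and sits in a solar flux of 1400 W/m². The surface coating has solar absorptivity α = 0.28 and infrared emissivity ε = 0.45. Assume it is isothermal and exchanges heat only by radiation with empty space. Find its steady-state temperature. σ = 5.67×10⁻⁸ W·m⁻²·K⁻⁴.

At steady state, absorbed solar power + internal power = radiated power.
Absorbed: α·S·A_cross = 0.28·1400·3.092 = 1212 W (cross-section πr²).
Total input = 1212 + 1280 = 2492 W.
Radiated: εσ·A_surf·T⁴ with A_surf = 4πr² = 12.37 m².
T⁴ = 2492/(0.45·5.67×10⁻⁸·12.37) = 7.898×10⁹ K⁴.

T ≈ 298 K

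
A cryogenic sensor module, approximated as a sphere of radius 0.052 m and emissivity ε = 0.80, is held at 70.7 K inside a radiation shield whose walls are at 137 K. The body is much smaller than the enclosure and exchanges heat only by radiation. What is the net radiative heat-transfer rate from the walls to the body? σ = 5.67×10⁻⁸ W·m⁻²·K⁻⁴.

P_net ≈ 0.504 W

For a small grey body in a large enclosure: P_net = εσA(T_body⁴ − T_wall⁴).
A = 4πr² = 0.03398 m²; T_body⁴ − T_wall⁴ = 2.498×10⁷ − 3.523×10⁸ = -3.273×10⁸ K⁴.
|P_net| = 0.80·5.67×10⁻⁸·0.03398·3.273×10⁸.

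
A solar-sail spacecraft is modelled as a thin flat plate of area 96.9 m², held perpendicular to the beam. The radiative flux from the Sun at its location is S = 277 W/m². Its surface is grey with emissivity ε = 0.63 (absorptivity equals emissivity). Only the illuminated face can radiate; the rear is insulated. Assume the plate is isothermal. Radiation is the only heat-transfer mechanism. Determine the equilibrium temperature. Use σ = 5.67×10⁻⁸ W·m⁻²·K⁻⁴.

T ≈ 264 K

At equilibrium, absorbed power = emitted power.
Absorbing cross-section = A = 96.90 m²; emitting surface = A = 96.90 m² (ratio 1).
εS·A_cross = εσ·A_surf·T⁴  ⇒  T⁴ = S/(1σ)   (ε cancels).
T⁴ = 277/(1·5.67×10⁻⁸) = 4.885×10⁹ K⁴.
T = (4.885×10⁹)^(1/4).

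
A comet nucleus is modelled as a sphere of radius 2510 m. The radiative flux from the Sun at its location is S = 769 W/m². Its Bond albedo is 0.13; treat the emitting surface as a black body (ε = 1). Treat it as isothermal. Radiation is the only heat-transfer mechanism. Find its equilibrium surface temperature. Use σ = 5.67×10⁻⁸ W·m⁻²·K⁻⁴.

T ≈ 233 K

At equilibrium, absorbed power = emitted power.
Absorbing cross-section = πr² = 1.979×10⁷ m²; emitting surface = 4πr² = 7.917×10⁷ m² (ratio 4).
(1−a)S·A_cross = εσ·A_surf·T⁴  ⇒  T⁴ = (1−a)S/(4σ).
T⁴ = 0.870·769/(4·5.67×10⁻⁸) = 2.950×10⁹ K⁴.
T = (2.950×10⁹)^(1/4).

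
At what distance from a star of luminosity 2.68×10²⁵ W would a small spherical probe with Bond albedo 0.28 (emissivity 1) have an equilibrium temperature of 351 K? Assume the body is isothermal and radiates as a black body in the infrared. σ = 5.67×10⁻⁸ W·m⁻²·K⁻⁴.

d ≈ 2.11×10¹⁰ m

For an isothermal black-emitting sphere, (1−a)S·πr² = σ·4πr²·T⁴ ⇒ S = 4σT⁴/(1−a).
S = 4·5.67×10⁻⁸·(351)⁴/0.720 = 4781 W/m².
Flux falls as S = L/(4πd²), so d = √(L/(4πS)) = √(2.68×10²⁵/(4π·4781)).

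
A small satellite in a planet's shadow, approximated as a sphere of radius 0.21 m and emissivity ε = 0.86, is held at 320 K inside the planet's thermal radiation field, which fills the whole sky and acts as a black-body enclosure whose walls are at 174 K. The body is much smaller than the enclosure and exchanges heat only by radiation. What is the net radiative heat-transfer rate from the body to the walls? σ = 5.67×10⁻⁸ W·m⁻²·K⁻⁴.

P_net ≈ 259 W

For a small grey body in a large enclosure: P_net = εσA(T_body⁴ − T_wall⁴).
A = 4πr² = 0.5542 m²; T_body⁴ − T_wall⁴ = 1.049×10¹⁰ − 9.166×10⁸ = 9.569×10⁹ K⁴.
|P_net| = 0.86·5.67×10⁻⁸·0.5542·9.569×10⁹.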